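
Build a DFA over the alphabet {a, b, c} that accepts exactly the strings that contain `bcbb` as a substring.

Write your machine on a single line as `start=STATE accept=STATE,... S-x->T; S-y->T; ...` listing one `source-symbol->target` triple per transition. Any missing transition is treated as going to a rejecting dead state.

start=q0; accept=q4; q0-a->q0; q0-b->q1; q0-c->q0; q1-a->q0; q1-b->q1; q1-c->q2; q2-a->q0; q2-b->q3; q2-c->q0; q3-a->q0; q3-b->q4; q3-c->q2; q4-a->q4; q4-b->q4; q4-c->q4

States q0..q3 record the length of the longest prefix of `bcbb` that matches the current input suffix. Reaching q4 means `bcbb` has been seen, and we stay there forever. Accept from q4.
        a   b   c  
>  q0   q0  q1  q0 
   q1   q0  q1  q2 
   q2   q0  q3  q0 
   q3   q0  q4  q2 
 * q4   q4  q4  q4 
(> = start, * = accepting)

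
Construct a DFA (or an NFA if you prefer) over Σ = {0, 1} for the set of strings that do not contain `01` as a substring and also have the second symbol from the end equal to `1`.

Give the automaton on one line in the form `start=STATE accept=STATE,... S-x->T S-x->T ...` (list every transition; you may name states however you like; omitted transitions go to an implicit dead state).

start=q0 accept=q3,q4 q0-0->q1 q0-1->q2 q1-0->q1 q1-1->q1 q2-0->q3 q2-1->q4 q3-0->q1 q3-1->q1 q4-0->q3 q4-1->q4

Build one automaton per condition and run them in lockstep. One (3 states) tracks partial matches of the forbidden pattern `01`; the other (7 states) tracks the last 2 symbols read. Each combined state is a pair, one component from each; accept when both components accept. Equivalent product states are then merged.
With 5 states:
        0   1  
>  q0   q1  q2 
   q1   q1  q1 
   q2   q3  q4 
 * q3   q1  q1 
 * q4   q3  q4 
(> = start, * = accepting)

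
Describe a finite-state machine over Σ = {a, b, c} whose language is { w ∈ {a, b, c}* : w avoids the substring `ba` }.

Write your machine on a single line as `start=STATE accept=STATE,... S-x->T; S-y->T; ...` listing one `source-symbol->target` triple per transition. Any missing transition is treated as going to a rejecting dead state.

Track partial matches of the forbidden pattern `ba`. State s2 is a dead state reached once `ba` has occurred; every other state accepts. s0 means no part of `ba` is currently matched.
        a   b   c  
>* s0   s0  s1  s0 
 * s1   s2  s1  s0 
   s2   s2  s2  s2 
(> = start, * = accepting)

start=s0; accept=s0,s1; s0-a->s0; s0-b->s1; s0-c->s0; s1-a->s2; s1-b->s1; s1-c->s0; s2-a->s2; s2-b->s2; s2-c->s2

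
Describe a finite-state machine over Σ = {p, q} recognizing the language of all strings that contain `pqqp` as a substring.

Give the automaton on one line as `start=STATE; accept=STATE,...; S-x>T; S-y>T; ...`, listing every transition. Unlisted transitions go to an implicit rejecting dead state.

States A..D record the length of the longest prefix of `pqqp` that matches the current input suffix. Reaching E means `pqqp` has been seen, and we stay there forever. Accept from E.
5 states suffice.
       p  q 
>  A   B  A 
   B   B  C 
   C   B  D 
   D   E  A 
 * E   E  E 
(> = start, * = accepting)

start=A; accept=E; A-p>B; A-q>A; B-p>B; B-q>C; C-p>B; C-q>D; D-p>E; D-q>A; E-p>E; E-q>E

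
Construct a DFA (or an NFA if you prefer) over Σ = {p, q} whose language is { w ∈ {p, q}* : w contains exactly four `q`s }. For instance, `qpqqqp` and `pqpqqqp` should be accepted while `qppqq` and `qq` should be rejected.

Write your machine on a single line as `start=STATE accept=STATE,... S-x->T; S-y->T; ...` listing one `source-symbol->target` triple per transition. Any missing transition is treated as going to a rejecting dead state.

start=S0; accept=S4; S0-p->S0; S0-q->S1; S1-p->S1; S1-q->S2; S2-p->S2; S2-q->S3; S3-p->S3; S3-q->S4; S4-p->S4; S4-q->S5; S5-p->S5; S5-q->S5

Only the number of `q`s matters, and only up to 5. Make a chain S0 → S1 → S2 → S3 → S4 → S5 advanced by each `q` (with S5 absorbing); every other symbol self-loops. The accepting set is {S4}.
A 6-state machine:
        p   q  
>  S0   S0  S1 
   S1   S1  S2 
   S2   S2  S3 
   S3   S3  S4 
 * S4   S4  S5 
   S5   S5  S5 
(> = start, * = accepting)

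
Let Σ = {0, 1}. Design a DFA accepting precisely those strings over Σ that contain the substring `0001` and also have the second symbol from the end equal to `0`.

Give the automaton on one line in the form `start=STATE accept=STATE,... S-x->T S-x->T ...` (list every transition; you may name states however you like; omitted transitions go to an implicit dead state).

Build one automaton per condition and run them in lockstep. One (5 states) tracks whether and how much of `0001` has been seen; the other (7 states) tracks the last 2 symbols read. Each combined state is a pair, one component from each; accept when both components accept.
12 states suffice.
          0    1  
>  s0     s1   s2 
   s1     s3   s4 
   s2     s5   s6 
   s3     s7   s4 
   s4     s5   s6 
   s5     s3   s4 
   s6     s5   s6 
   s7     s7   s8 
 * s8     s9  s10 
   s9    s11   s8 
   s10    s9  s10 
 * s11   s11   s8 
(> = start, * = accepting)

start=s0 accept=s8,s11 s0-0->s1 s0-1->s2 s1-0->s3 s1-1->s4 s2-0->s5 s2-1->s6 s3-0->s7 s3-1->s4 s4-0->s5 s4-1->s6 s5-0->s3 s5-1->s4 s6-0->s5 s6-1->s6 s7-0->s7 s7-1->s8 s8-0->s9 s8-1->s10 s9-0->s11 s9-1->s8 s10-0->s9 s10-1->s10 s11-0->s11 s11-1->s8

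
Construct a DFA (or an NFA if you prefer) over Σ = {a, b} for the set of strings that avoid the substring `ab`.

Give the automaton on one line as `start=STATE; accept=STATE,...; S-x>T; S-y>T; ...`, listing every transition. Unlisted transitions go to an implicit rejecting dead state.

Track partial matches of the forbidden pattern `ab`. State q2 is a dead state reached once `ab` has occurred; every other state accepts. q0 means no part of `ab` is currently matched.
A 3-state machine:
        a   b  
>* q0   q1  q0 
 * q1   q1  q2 
   q2   q2  q2 
(> = start, * = accepting)

start=q0; accept=q0,q1; q0-a>q1; q0-b>q0; q1-a>q1; q1-b>q2; q2-a>q2; q2-b>q2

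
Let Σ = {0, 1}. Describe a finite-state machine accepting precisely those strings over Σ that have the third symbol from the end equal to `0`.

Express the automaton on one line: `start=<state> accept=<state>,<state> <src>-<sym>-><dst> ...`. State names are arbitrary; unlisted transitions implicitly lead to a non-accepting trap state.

start=s0 accept=s7,s8,s9,s10 s0-0->s1 s0-1->s2 s1-0->s3 s1-1->s4 s2-0->s5 s2-1->s6 s3-0->s7 s3-1->s8 s4-0->s9 s4-1->s10 s5-0->s11 s5-1->s12 s6-0->s13 s6-1->s14 s7-0->s7 s7-1->s8 s8-0->s9 s8-1->s10 s9-0->s11 s9-1->s12 s10-0->s13 s10-1->s14 s11-0->s7 s11-1->s8 s12-0->s9 s12-1->s10 s13-0->s11 s13-1->s12 s14-0->s13 s14-1->s14

Because acceptance depends on a position counted from the end, the machine has to buffer the most recent 3 symbols. Make each state the string of the last up-to-3 symbols read; on input `x` shift the window left and append `x`. Accept when the buffered window has length 3 and begins with `0`.
15 states suffice.
          0    1  
>  s0     s1   s2 
   s1     s3   s4 
   s2     s5   s6 
   s3     s7   s8 
   s4     s9  s10 
   s5    s11  s12 
   s6    s13  s14 
 * s7     s7   s8 
 * s8     s9  s10 
 * s9    s11  s12 
 * s10   s13  s14 
   s11    s7   s8 
   s12    s9  s10 
   s13   s11  s12 
   s14   s13  s14 
(> = start, * = accepting)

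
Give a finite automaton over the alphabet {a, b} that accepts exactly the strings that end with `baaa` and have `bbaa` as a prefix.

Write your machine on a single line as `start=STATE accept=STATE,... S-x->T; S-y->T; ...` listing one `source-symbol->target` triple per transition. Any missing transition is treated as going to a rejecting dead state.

Run two small machines in parallel and take their product. One (5 states) tracks how much of the suffix `baaa` has currently been matched; the other (6 states) tracks whether the input so far still matches the prefix `bbaa`. Each combined state is a pair, one component from each; accept when both components accept.
With 14 states:
          a    b  
>  q0     q1   q2 
   q1     q1   q3 
   q2     q4   q5 
   q3     q4   q3 
   q4     q6   q3 
   q5     q7   q3 
   q6     q8   q3 
   q7     q9   q3 
   q8     q1   q3 
   q9    q10  q11 
 * q10   q12  q11 
   q11   q13  q11 
   q12   q12  q11 
   q13    q9  q11 
(> = start, * = accepting)

start=q0; accept=q10; q0-a->q1; q0-b->q2; q1-a->q1; q1-b->q3; q2-a->q4; q2-b->q5; q3-a->q4; q3-b->q3; q4-a->q6; q4-b->q3; q5-a->q7; q5-b->q3; q6-a->q8; q6-b->q3; q7-a->q9; q7-b->q3; q8-a->q1; q8-b->q3; q9-a->q10; q9-b->q11; q10-a->q12; q10-b->q11; q11-a->q13; q11-b->q11; q12-a->q12; q12-b->q11; q13-a->q9; q13-b->q11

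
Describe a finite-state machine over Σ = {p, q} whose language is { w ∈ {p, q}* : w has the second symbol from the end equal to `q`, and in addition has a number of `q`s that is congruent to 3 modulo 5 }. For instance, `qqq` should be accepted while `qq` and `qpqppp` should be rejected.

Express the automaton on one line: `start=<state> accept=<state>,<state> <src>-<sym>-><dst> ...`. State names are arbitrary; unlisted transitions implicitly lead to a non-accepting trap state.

start=A accept=E,G A-p->A A-q->B B-p->B B-q->C C-p->D C-q->E D-p->D D-q->F E-p->G E-q->H F-p->G F-q->H G-p->I G-q->H H-p->H H-q->A I-p->I I-q->H

Run two small machines in parallel and take their product. One (7 states) tracks the last 2 symbols read; the other (5 states) tracks the count of `q`s modulo 5. Each combined state is a pair, one component from each; accept when both components accept. Equivalent product states are then merged.
A 9-state machine:
       p  q 
>  A   A  B 
   B   B  C 
   C   D  E 
   D   D  F 
 * E   G  H 
   F   G  H 
 * G   I  H 
   H   H  A 
   I   I  H 
(> = start, * = accepting)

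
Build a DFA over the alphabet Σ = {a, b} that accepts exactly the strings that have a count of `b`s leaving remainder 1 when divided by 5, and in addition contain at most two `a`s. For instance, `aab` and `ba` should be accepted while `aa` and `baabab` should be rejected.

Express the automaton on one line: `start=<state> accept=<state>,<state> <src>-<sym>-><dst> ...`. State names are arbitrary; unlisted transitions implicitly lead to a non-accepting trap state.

start=S0 accept=S2,S4,S7 S0-a->S1 S0-b->S2 S1-a->S3 S1-b->S4 S2-a->S4 S2-b->S5 S3-a->S6 S3-b->S7 S4-a->S7 S4-b->S8 S5-a->S8 S5-b->S9 S6-a->S6 S6-b->S6 S7-a->S6 S7-b->S10 S8-a->S10 S8-b->S11 S9-a->S11 S9-b->S12 S10-a->S6 S10-b->S13 S11-a->S13 S11-b->S14 S12-a->S14 S12-b->S0 S13-a->S6 S13-b->S15 S14-a->S15 S14-b->S1 S15-a->S6 S15-b->S3

Handle the two conditions separately and then intersect. One (5 states) tracks the count of `b`s modulo 5; the other (4 states) tracks the count of `a`s, saturating at 3. Each combined state is a pair, one component from each; accept when both components accept. Minimizing collapses redundant product states.
A 16-state machine:
          a    b  
>  S0     S1   S2 
   S1     S3   S4 
 * S2     S4   S5 
   S3     S6   S7 
 * S4     S7   S8 
   S5     S8   S9 
   S6     S6   S6 
 * S7     S6  S10 
   S8    S10  S11 
   S9    S11  S12 
   S10    S6  S13 
   S11   S13  S14 
   S12   S14   S0 
   S13    S6  S15 
   S14   S15   S1 
   S15    S6   S3 
(> = start, * = accepting)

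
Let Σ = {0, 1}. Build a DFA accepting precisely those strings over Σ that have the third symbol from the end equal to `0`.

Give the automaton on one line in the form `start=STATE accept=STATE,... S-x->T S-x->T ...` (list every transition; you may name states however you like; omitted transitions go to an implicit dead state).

Because acceptance depends on a position counted from the end, the machine has to buffer the most recent 3 symbols. Make each state the string of the last up-to-3 symbols read; on input `x` shift the window left and append `x`. Accept when the buffered window has length 3 and begins with `0`.
With 15 states:
       0  1 
>  A   B  C 
   B   D  E 
   C   F  G 
   D   H  I 
   E   J  K 
   F   L  M 
   G   N  O 
 * H   H  I 
 * I   J  K 
 * J   L  M 
 * K   N  O 
   L   H  I 
   M   J  K 
   N   L  M 
   O   N  O 
(> = start, * = accepting)

start=A accept=H,I,J,K A-0->B A-1->C B-0->D B-1->E C-0->F C-1->G D-0->H D-1->I E-0->J E-1->K F-0->L F-1->M G-0->N G-1->O H-0->H H-1->I I-0->J I-1->K J-0->L J-1->M K-0->N K-1->O L-0->H L-1->I M-0->J M-1->K N-0->L N-1->M O-0->N O-1->O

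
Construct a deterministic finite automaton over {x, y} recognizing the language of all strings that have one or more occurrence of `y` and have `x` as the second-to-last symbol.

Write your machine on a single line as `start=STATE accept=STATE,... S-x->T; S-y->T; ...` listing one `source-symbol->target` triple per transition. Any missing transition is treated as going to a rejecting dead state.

start=S0; accept=S4,S7,S8,S10; S0-x->S1; S0-y->S2; S1-x->S3; S1-y->S4; S2-x->S5; S2-y->S6; S3-x->S3; S3-y->S4; S4-x->S5; S4-y->S6; S5-x->S7; S5-y->S8; S6-x->S9; S6-y->S6; S7-x->S7; S7-y->S8; S8-x->S9; S8-y->S6; S9-x->S10; S9-y->S8; S10-x->S10; S10-y->S8

Build one automaton per condition and run them in lockstep. One (3 states) tracks the count of `y`s, saturating at 2; the other (7 states) tracks the last 2 symbols read. Each combined state is a pair, one component from each; accept when both components accept.
An 11-state machine:
          x    y  
>  S0     S1   S2 
   S1     S3   S4 
   S2     S5   S6 
   S3     S3   S4 
 * S4     S5   S6 
   S5     S7   S8 
   S6     S9   S6 
 * S7     S7   S8 
 * S8     S9   S6 
   S9    S10   S8 
 * S10   S10   S8 
(> = start, * = accepting)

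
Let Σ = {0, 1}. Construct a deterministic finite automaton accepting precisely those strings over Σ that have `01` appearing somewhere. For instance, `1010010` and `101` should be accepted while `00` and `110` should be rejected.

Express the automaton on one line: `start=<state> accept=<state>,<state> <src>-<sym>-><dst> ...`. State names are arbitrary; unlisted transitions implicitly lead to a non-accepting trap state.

start=A accept=C A-0->B A-1->A B-0->B B-1->C C-0->C C-1->C

Track how much of `01` has been matched so far: state A is no progress, C is the absorbing accept state reached once `01` has occurred. Intermediate states record partial matches; on a mismatch, fall back to the longest reusable overlap.
3 states suffice.
       0  1 
>  A   B  A 
   B   B  C 
 * C   C  C 
(> = start, * = accepting)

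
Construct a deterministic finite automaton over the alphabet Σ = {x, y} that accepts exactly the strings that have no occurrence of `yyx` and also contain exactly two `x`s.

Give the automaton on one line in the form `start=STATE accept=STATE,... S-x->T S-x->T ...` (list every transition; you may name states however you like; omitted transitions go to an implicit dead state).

start=s0 accept=s3 s0-x->s1 s0-y->s2 s1-x->s3 s1-y->s4 s2-x->s1 s2-y->s5 s3-x->s5 s3-y->s3 s4-x->s3 s4-y->s5 s5-x->s5 s5-y->s5

Handle the two conditions separately and then intersect. The first has 4 states tracking partial matches of the forbidden pattern `yyx`; the second has 4 states tracking the count of `x`s, saturating at 3. A product state is a pair (one from each), accepting exactly when both do. Minimizing collapses redundant product states.
A 6-state machine:
        x   y  
>  s0   s1  s2 
   s1   s3  s4 
   s2   s1  s5 
 * s3   s5  s3 
   s4   s3  s5 
   s5   s5  s5 
(> = start, * = accepting)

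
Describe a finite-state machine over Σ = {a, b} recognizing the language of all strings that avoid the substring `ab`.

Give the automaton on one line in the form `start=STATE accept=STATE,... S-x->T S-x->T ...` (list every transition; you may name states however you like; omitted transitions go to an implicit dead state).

This is the complement of 'contains `ab`'. Use the same substring-matching states — S0 through S2 holding how much of `ab` has just been matched — but flip the accepting set: everything except the trap S2 accepts.
A 3-state machine:
        a   b  
>* S0   S1  S0 
 * S1   S1  S2 
   S2   S2  S2 
(> = start, * = accepting)

start=S0 accept=S0,S1 S0-a->S1 S0-b->S0 S1-a->S1 S1-b->S2 S2-a->S2 S2-b->S2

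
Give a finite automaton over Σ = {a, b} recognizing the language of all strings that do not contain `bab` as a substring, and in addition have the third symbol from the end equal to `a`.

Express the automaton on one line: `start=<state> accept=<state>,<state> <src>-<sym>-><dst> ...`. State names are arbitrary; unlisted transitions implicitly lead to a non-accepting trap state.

Build one automaton per condition and run them in lockstep. One (4 states) tracks partial matches of the forbidden pattern `bab`; the other (15 states) tracks the last 3 symbols read. Each combined state is a pair, one component from each; accept when both components accept.
With 22 states:
          a    b  
>  q0     q1   q2 
   q1     q3   q4 
   q2     q5   q6 
   q3     q7   q8 
   q4     q9  q10 
   q5    q11  q12 
   q6    q13  q14 
 * q7     q7   q8 
 * q8     q9  q10 
 * q9    q11  q12 
 * q10   q13  q14 
   q11    q7   q8 
   q12   q15  q16 
   q13   q11  q12 
   q14   q13  q14 
   q15   q17  q12 
   q16   q18  q19 
   q17   q20  q21 
   q18   q17  q12 
   q19   q18  q19 
   q20   q20  q21 
   q21   q15  q16 
(> = start, * = accepting)

start=q0 accept=q7,q8,q9,q10 q0-a->q1 q0-b->q2 q1-a->q3 q1-b->q4 q2-a->q5 q2-b->q6 q3-a->q7 q3-b->q8 q4-a->q9 q4-b->q10 q5-a->q11 q5-b->q12 q6-a->q13 q6-b->q14 q7-a->q7 q7-b->q8 q8-a->q9 q8-b->q10 q9-a->q11 q9-b->q12 q10-a->q13 q10-b->q14 q11-a->q7 q11-b->q8 q12-a->q15 q12-b->q16 q13-a->q11 q13-b->q12 q14-a->q13 q14-b->q14 q15-a->q17 q15-b->q12 q16-a->q18 q16-b->q19 q17-a->q20 q17-b->q21 q18-a->q17 q18-b->q12 q19-a->q18 q19-b->q19 q20-a->q20 q20-b->q21 q21-a->q15 q21-b->q16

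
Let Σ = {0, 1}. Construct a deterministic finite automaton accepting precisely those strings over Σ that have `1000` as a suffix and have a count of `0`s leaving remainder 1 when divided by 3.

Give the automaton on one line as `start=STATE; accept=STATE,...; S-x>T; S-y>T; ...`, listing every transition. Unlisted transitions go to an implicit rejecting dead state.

Handle the two conditions separately and then intersect. The first has 5 states tracking how much of the suffix `1000` has currently been matched; the second has 3 states tracking the count of `0`s modulo 3. A product state is a pair (one from each), accepting exactly when both do.
       0  1 
>  A   B  C 
   B   D  E 
   C   F  C 
   D   A  G 
   E   H  E 
   F   I  E 
   G   J  G 
   H   K  G 
   I   L  G 
   J   M  C 
   K   N  C 
   L   B  C 
   M   O  E 
 * N   D  E 
   O   A  G 
(> = start, * = accepting)

start=A; accept=N; A-0>B; A-1>C; B-0>D; B-1>E; C-0>F; C-1>C; D-0>A; D-1>G; E-0>H; E-1>E; F-0>I; F-1>E; G-0>J; G-1>G; H-0>K; H-1>G; I-0>L; I-1>G; J-0>M; J-1>C; K-0>N; K-1>C; L-0>B; L-1>C; M-0>O; M-1>E; N-0>D; N-1>E; O-0>A; O-1>G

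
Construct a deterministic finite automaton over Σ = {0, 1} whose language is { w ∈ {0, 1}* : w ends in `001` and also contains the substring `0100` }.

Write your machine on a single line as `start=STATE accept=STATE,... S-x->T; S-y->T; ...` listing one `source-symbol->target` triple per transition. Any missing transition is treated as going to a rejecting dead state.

start=s0; accept=s5; s0-0->s1; s0-1->s0; s1-0->s1; s1-1->s2; s2-0->s3; s2-1->s0; s3-0->s4; s3-1->s2; s4-0->s4; s4-1->s5; s5-0->s6; s5-1->s7; s6-0->s4; s6-1->s7; s7-0->s6; s7-1->s7

Build one automaton per condition and run them in lockstep. The first has 4 states tracking how much of the suffix `001` has currently been matched; the second has 5 states tracking whether and how much of `0100` has been seen. A product state is a pair (one from each), accepting exactly when both do. Minimizing collapses redundant product states.
8 states suffice.
        0   1  
>  s0   s1  s0 
   s1   s1  s2 
   s2   s3  s0 
   s3   s4  s2 
   s4   s4  s5 
 * s5   s6  s7 
   s6   s4  s7 
   s7   s6  s7 
(> = start, * = accepting)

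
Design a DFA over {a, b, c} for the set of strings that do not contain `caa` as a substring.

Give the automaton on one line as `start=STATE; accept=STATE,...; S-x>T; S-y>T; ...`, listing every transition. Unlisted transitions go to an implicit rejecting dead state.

start=q0; accept=q0,q1,q2; q0-a>q0; q0-b>q0; q0-c>q1; q1-a>q2; q1-b>q0; q1-c>q1; q2-a>q3; q2-b>q0; q2-c>q1; q3-a>q3; q3-b>q3; q3-c>q3

Track partial matches of the forbidden pattern `caa`. State q3 is a dead state reached once `caa` has occurred; every other state accepts. q0 means no part of `caa` is currently matched.
        a   b   c  
>* q0   q0  q0  q1 
 * q1   q2  q0  q1 
 * q2   q3  q0  q1 
   q3   q3  q3  q3 
(> = start, * = accepting)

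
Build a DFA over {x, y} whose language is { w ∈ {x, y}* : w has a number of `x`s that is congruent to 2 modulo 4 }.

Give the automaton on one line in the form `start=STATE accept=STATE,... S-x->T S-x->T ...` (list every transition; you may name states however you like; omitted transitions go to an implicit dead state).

start=S0 accept=S2 S0-x->S1 S0-y->S0 S1-x->S2 S1-y->S1 S2-x->S3 S2-y->S2 S3-x->S0 S3-y->S3

The only thing that matters is how many `x`s have appeared, reduced mod 4. Use one state per residue: S0 for 0, …, S3 for 3. Reading `x` moves to the next residue; anything else stays put. S2 is accepting.
        x   y  
>  S0   S1  S0 
   S1   S2  S1 
 * S2   S3  S2 
   S3   S0  S3 
(> = start, * = accepting)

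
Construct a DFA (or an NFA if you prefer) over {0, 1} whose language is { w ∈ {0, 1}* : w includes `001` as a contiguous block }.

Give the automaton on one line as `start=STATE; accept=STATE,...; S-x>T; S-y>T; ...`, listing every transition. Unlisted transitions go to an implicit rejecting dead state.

start=S0; accept=S3; S0-0>S1; S0-1>S0; S1-0>S2; S1-1>S0; S2-0>S2; S2-1>S3; S3-0>S3; S3-1>S3

Track how much of `001` has been matched so far: state S0 is no progress, S3 is the absorbing accept state reached once `001` has occurred. Intermediate states record partial matches; on a mismatch, fall back to the longest reusable overlap.
        0   1  
>  S0   S1  S0 
   S1   S2  S0 
   S2   S2  S3 
 * S3   S3  S3 
(> = start, * = accepting)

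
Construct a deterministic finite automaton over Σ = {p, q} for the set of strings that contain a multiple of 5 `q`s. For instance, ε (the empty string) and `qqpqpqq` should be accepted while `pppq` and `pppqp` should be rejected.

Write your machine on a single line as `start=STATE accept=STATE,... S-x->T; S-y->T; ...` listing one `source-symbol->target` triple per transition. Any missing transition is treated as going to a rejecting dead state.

Keep the running count of `q`s modulo 5: each `q` advances along the cycle s0 → s1 → s2 → s3 → s4 → s0 while other symbols loop. Accept at s0.
5 states suffice.
        p   q  
>* s0   s0  s1 
   s1   s1  s2 
   s2   s2  s3 
   s3   s3  s4 
   s4   s4  s0 
(> = start, * = accepting)

start=s0; accept=s0; s0-p->s0; s0-q->s1; s1-p->s1; s1-q->s2; s2-p->s2; s2-q->s3; s3-p->s3; s3-q->s4; s4-p->s4; s4-q->s0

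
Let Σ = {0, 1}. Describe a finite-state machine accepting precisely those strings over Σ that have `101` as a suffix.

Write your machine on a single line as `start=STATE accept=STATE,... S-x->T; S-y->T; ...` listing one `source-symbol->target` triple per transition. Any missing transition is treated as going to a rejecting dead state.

Let each state record the length of the longest suffix of the input read so far that is also a prefix of `101`. B means the last symbol is `1`; C means the last 2 symbols are `10`; D means the last 3 symbols are `101`. Accept only at D, where the string currently ends in `101`.
With 4 states:
       0  1 
>  A   A  B 
   B   C  B 
   C   A  D 
 * D   C  B 
(> = start, * = accepting)

start=A; accept=D; A-0->A; A-1->B; B-0->C; B-1->B; C-0->A; C-1->D; D-0->C; D-1->B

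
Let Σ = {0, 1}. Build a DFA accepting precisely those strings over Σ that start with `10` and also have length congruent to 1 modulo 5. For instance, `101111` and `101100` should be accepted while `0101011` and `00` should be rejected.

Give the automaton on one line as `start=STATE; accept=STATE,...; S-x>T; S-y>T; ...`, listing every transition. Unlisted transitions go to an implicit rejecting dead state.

start=A; accept=H; A-0>B; A-1>C; B-0>B; B-1>B; C-0>D; C-1>B; D-0>E; D-1>E; E-0>F; E-1>F; F-0>G; F-1>G; G-0>H; G-1>H; H-0>D; H-1>D

Run two small machines in parallel and take their product. The first has 4 states tracking whether the input so far still matches the prefix `10`; the second has 5 states tracking the input length modulo 5. A product state is a pair (one from each), accepting exactly when both do. After merging equivalent states the machine shrinks.
8 states suffice.
       0  1 
>  A   B  C 
   B   B  B 
   C   D  B 
   D   E  E 
   E   F  F 
   F   G  G 
   G   H  H 
 * H   D  D 
(> = start, * = accepting)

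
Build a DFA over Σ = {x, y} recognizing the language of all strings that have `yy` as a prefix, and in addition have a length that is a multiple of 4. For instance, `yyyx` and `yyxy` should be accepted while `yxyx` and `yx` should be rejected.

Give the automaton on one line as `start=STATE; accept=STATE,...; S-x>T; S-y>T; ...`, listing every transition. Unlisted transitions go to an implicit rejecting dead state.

start=A; accept=F; A-x>B; A-y>C; B-x>B; B-y>B; C-x>B; C-y>D; D-x>E; D-y>E; E-x>F; E-y>F; F-x>G; F-y>G; G-x>D; G-y>D

Handle the two conditions separately and then intersect. The first has 4 states tracking whether the input so far still matches the prefix `yy`; the second has 4 states tracking the input length modulo 4. A product state is a pair (one from each), accepting exactly when both do. Equivalent product states are then merged.
7 states suffice.
       x  y 
>  A   B  C 
   B   B  B 
   C   B  D 
   D   E  E 
   E   F  F 
 * F   G  G 
   G   D  D 
(> = start, * = accepting)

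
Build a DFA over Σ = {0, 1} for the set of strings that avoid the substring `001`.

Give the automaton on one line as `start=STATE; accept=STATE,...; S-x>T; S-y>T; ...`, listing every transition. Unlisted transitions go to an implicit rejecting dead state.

start=q0; accept=q0,q1,q2; q0-0>q1; q0-1>q0; q1-0>q2; q1-1>q0; q2-0>q2; q2-1>q3; q3-0>q3; q3-1>q3

Track partial matches of the forbidden pattern `001`. State q3 is a dead state reached once `001` has occurred; every other state accepts. q0 means no part of `001` is currently matched.
A 4-state machine:
        0   1  
>* q0   q1  q0 
 * q1   q2  q0 
 * q2   q2  q3 
   q3   q3  q3 
(> = start, * = accepting)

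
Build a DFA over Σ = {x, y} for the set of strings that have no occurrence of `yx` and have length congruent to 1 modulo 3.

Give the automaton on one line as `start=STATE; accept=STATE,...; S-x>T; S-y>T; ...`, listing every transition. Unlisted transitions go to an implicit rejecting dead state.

start=A; accept=B,C; A-x>B; A-y>C; B-x>D; B-y>E; C-x>F; C-y>E; D-x>A; D-y>G; E-x>H; E-y>G; F-x>H; F-y>H; G-x>I; G-y>C; H-x>I; H-y>I; I-x>F; I-y>F

Build one automaton per condition and run them in lockstep. The first has 3 states tracking partial matches of the forbidden pattern `yx`; the second has 3 states tracking the input length modulo 3. A product state is a pair (one from each), accepting exactly when both do.
With 9 states:
       x  y 
>  A   B  C 
 * B   D  E 
 * C   F  E 
   D   A  G 
   E   H  G 
   F   H  H 
   G   I  C 
   H   I  I 
   I   F  F 
(> = start, * = accepting)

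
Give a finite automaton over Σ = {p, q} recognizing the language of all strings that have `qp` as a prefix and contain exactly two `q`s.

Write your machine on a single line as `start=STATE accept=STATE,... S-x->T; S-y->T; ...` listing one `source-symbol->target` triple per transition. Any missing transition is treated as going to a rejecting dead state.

Run two small machines in parallel and take their product. One (4 states) tracks whether the input so far still matches the prefix `qp`; the other (4 states) tracks the count of `q`s, saturating at 3. Each combined state is a pair, one component from each; accept when both components accept.
       p  q 
>  A   B  C 
   B   B  D 
   C   E  F 
   D   D  F 
   E   E  G 
   F   F  H 
 * G   G  I 
   H   H  H 
   I   I  I 
(> = start, * = accepting)

start=A; accept=G; A-p->B; A-q->C; B-p->B; B-q->D; C-p->E; C-q->F; D-p->D; D-q->F; E-p->E; E-q->G; F-p->F; F-q->H; G-p->G; G-q->I; H-p->H; H-q->H; I-p->I; I-q->I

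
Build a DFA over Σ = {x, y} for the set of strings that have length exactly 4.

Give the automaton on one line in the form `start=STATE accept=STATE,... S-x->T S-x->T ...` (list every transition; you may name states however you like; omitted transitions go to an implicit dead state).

Count input length up to 5: every symbol moves from S0 toward S5, which means 'more than 4' and absorbs. Accept from {S4}.
        x   y  
>  S0   S1  S1 
   S1   S2  S2 
   S2   S3  S3 
   S3   S4  S4 
 * S4   S5  S5 
   S5   S5  S5 
(> = start, * = accepting)

start=S0 accept=S4 S0-x->S1 S0-y->S1 S1-x->S2 S1-y->S2 S2-x->S3 S2-y->S3 S3-x->S4 S3-y->S4 S4-x->S5 S4-y->S5 S5-x->S5 S5-y->S5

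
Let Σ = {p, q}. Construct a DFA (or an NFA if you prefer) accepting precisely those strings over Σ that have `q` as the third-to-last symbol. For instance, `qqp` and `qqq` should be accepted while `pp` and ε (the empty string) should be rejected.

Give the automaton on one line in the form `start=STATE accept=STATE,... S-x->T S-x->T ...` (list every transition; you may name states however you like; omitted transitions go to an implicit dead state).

start=S0 accept=S11,S12,S13,S14 S0-p->S1 S0-q->S2 S1-p->S3 S1-q->S4 S2-p->S5 S2-q->S6 S3-p->S7 S3-q->S8 S4-p->S9 S4-q->S10 S5-p->S11 S5-q->S12 S6-p->S13 S6-q->S14 S7-p->S7 S7-q->S8 S8-p->S9 S8-q->S10 S9-p->S11 S9-q->S12 S10-p->S13 S10-q->S14 S11-p->S7 S11-q->S8 S12-p->S9 S12-q->S10 S13-p->S11 S13-q->S12 S14-p->S13 S14-q->S14

A DFA must remember the last 3 symbols (since which symbol is third-to-last isn't known until the input ends). Use one state per possible window of the last ≤3 symbols; accept from those whose window starts with `q`.
          p    q  
>  S0     S1   S2 
   S1     S3   S4 
   S2     S5   S6 
   S3     S7   S8 
   S4     S9  S10 
   S5    S11  S12 
   S6    S13  S14 
   S7     S7   S8 
   S8     S9  S10 
   S9    S11  S12 
   S10   S13  S14 
 * S11    S7   S8 
 * S12    S9  S10 
 * S13   S11  S12 
 * S14   S13  S14 
(> = start, * = accepting)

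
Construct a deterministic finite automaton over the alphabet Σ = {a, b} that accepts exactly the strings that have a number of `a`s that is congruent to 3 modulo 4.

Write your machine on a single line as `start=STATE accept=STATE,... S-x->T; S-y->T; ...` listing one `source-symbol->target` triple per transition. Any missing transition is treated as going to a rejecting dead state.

The only thing that matters is how many `a`s have appeared, reduced mod 4. Use one state per residue: q0 for 0, …, q3 for 3. Reading `a` moves to the next residue; anything else stays put. q3 is accepting.
With 4 states:
        a   b  
>  q0   q1  q0 
   q1   q2  q1 
   q2   q3  q2 
 * q3   q0  q3 
(> = start, * = accepting)

start=q0; accept=q3; q0-a->q1; q0-b->q0; q1-a->q2; q1-b->q1; q2-a->q3; q2-b->q2; q3-a->q0; q3-b->q3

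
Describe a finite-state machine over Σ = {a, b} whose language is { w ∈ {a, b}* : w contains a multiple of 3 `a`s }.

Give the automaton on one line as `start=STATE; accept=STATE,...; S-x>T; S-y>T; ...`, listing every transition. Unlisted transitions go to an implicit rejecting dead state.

start=q0; accept=q0; q0-a>q1; q0-b>q0; q1-a>q2; q1-b>q1; q2-a>q0; q2-b>q2

Keep the running count of `a`s modulo 3: each `a` advances along the cycle q0 → q1 → q2 → q0 while other symbols loop. Accept at q0.
With 3 states:
        a   b  
>* q0   q1  q0 
   q1   q2  q1 
   q2   q0  q2 
(> = start, * = accepting)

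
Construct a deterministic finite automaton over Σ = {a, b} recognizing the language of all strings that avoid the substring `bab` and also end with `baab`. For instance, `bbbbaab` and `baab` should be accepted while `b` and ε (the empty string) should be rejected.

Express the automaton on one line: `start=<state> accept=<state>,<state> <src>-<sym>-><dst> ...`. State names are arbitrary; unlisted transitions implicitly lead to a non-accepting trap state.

start=S0 accept=S5 S0-a->S0 S0-b->S1 S1-a->S2 S1-b->S1 S2-a->S3 S2-b->S4 S3-a->S0 S3-b->S5 S4-a->S4 S4-b->S4 S5-a->S2 S5-b->S1

Build one automaton per condition and run them in lockstep. The first has 4 states tracking partial matches of the forbidden pattern `bab`; the second has 5 states tracking how much of the suffix `baab` has currently been matched. A product state is a pair (one from each), accepting exactly when both do. Equivalent product states are then merged.
A 6-state machine:
        a   b  
>  S0   S0  S1 
   S1   S2  S1 
   S2   S3  S4 
   S3   S0  S5 
   S4   S4  S4 
 * S5   S2  S1 
(> = start, * = accepting)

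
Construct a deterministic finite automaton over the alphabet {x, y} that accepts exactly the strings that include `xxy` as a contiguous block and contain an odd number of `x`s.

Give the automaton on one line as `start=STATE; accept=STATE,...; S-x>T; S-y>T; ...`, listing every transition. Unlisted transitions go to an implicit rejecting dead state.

Handle the two conditions separately and then intersect. One (4 states) tracks whether and how much of `xxy` has been seen; the other (2 states) tracks the count of `x`s modulo 2. Each combined state is a pair, one component from each; accept when both components accept.
An 8-state machine:
        x   y  
>  S0   S1  S0 
   S1   S2  S3 
   S2   S4  S5 
   S3   S6  S3 
   S4   S2  S7 
   S5   S7  S5 
   S6   S4  S0 
 * S7   S5  S7 
(> = start, * = accepting)

start=S0; accept=S7; S0-x>S1; S0-y>S0; S1-x>S2; S1-y>S3; S2-x>S4; S2-y>S5; S3-x>S6; S3-y>S3; S4-x>S2; S4-y>S7; S5-x>S7; S5-y>S5; S6-x>S4; S6-y>S0; S7-x>S5; S7-y>S7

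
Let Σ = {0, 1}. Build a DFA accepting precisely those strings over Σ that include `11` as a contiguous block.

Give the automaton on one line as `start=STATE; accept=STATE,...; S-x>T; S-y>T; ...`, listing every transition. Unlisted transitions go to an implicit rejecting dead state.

start=q0; accept=q2; q0-0>q0; q0-1>q1; q1-0>q0; q1-1>q2; q2-0>q2; q2-1>q2

States q0..q1 record the length of the longest prefix of `11` that matches the current input suffix. Reaching q2 means `11` has been seen, and we stay there forever. Accept from q2.
With 3 states:
        0   1  
>  q0   q0  q1 
   q1   q0  q2 
 * q2   q2  q2 
(> = start, * = accepting)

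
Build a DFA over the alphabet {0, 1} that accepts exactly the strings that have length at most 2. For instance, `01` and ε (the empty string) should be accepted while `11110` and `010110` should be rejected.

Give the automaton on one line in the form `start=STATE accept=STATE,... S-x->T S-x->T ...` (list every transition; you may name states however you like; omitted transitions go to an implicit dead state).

We only need to distinguish lengths 0, 1, …, 2, and '>2'. Chain s0 → s1 → s2 → s3 on every symbol, with s3 looping. Accepting states: {s0, s1, s2}.
A 4-state machine:
        0   1  
>* s0   s1  s1 
 * s1   s2  s2 
 * s2   s3  s3 
   s3   s3  s3 
(> = start, * = accepting)

start=s0 accept=s0,s1,s2 s0-0->s1 s0-1->s1 s1-0->s2 s1-1->s2 s2-0->s3 s2-1->s3 s3-0->s3 s3-1->s3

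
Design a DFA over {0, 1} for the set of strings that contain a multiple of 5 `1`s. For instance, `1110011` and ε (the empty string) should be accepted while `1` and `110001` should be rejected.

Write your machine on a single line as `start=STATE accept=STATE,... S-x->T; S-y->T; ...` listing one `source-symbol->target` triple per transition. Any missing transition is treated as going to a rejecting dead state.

start=S0; accept=S0; S0-0->S0; S0-1->S1; S1-0->S1; S1-1->S2; S2-0->S2; S2-1->S3; S3-0->S3; S3-1->S4; S4-0->S4; S4-1->S0

Keep the running count of `1`s modulo 5: each `1` advances along the cycle S0 → S1 → S2 → S3 → S4 → S0 while other symbols loop. Accept at S0.
A 5-state machine:
        0   1  
>* S0   S0  S1 
   S1   S1  S2 
   S2   S2  S3 
   S3   S3  S4 
   S4   S4  S0 
(> = start, * = accepting)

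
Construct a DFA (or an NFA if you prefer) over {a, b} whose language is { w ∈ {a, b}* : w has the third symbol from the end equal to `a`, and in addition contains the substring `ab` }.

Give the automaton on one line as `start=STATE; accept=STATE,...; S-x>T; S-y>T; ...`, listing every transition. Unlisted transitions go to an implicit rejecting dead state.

start=q0; accept=q4,q5,q6,q10; q0-a>q1; q0-b>q0; q1-a>q2; q1-b>q3; q2-a>q2; q2-b>q4; q3-a>q5; q3-b>q6; q4-a>q5; q4-b>q6; q5-a>q7; q5-b>q3; q6-a>q8; q6-b>q9; q7-a>q10; q7-b>q4; q8-a>q7; q8-b>q3; q9-a>q8; q9-b>q9; q10-a>q10; q10-b>q4

Run two small machines in parallel and take their product. One (15 states) tracks the last 3 symbols read; the other (3 states) tracks whether and how much of `ab` has been seen. Each combined state is a pair, one component from each; accept when both components accept. Minimizing collapses redundant product states.
11 states suffice.
          a    b  
>  q0     q1   q0 
   q1     q2   q3 
   q2     q2   q4 
   q3     q5   q6 
 * q4     q5   q6 
 * q5     q7   q3 
 * q6     q8   q9 
   q7    q10   q4 
   q8     q7   q3 
   q9     q8   q9 
 * q10   q10   q4 
(> = start, * = accepting)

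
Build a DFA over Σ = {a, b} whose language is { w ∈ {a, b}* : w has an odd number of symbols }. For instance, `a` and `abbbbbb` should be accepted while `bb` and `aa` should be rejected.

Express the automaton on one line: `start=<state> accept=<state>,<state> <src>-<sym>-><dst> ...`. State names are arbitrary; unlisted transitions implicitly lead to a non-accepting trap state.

start=q0 accept=q1 q0-a->q1 q0-b->q1 q1-a->q0 q1-b->q0

Only the length mod 2 matters, so use a 2-cycle: from any state, every input symbol moves to the next state, wrapping q1 back to q0. Mark q1 accepting.
        a   b  
>  q0   q1  q1 
 * q1   q0  q0 
(> = start, * = accepting)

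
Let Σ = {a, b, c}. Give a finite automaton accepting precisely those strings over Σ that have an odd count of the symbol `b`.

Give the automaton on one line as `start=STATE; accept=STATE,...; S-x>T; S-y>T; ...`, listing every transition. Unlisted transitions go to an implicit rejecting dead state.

start=q0; accept=q1; q0-a>q0; q0-b>q1; q0-c>q0; q1-a>q1; q1-b>q0; q1-c>q1

The only thing that matters is how many `b`s have appeared, reduced mod 2. Use one state per residue: q0 for 0, …, q1 for 1. Reading `b` moves to the next residue; anything else stays put. q1 is accepting.
        a   b   c  
>  q0   q0  q1  q0 
 * q1   q1  q0  q1 
(> = start, * = accepting)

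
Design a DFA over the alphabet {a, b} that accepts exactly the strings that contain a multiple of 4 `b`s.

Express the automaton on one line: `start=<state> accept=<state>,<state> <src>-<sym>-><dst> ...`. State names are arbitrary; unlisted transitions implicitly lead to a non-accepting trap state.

The only thing that matters is how many `b`s have appeared, reduced mod 4. Use one state per residue: s0 for 0, …, s3 for 3. Reading `b` moves to the next residue; anything else stays put. s0 is accepting.
A 4-state machine:
        a   b  
>* s0   s0  s1 
   s1   s1  s2 
   s2   s2  s3 
   s3   s3  s0 
(> = start, * = accepting)

start=s0 accept=s0 s0-a->s0 s0-b->s1 s1-a->s1 s1-b->s2 s2-a->s2 s2-b->s3 s3-a->s3 s3-b->s0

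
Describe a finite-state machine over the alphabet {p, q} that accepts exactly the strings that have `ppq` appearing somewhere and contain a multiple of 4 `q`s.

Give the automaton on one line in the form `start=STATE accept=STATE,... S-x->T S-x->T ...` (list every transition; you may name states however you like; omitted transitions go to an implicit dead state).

start=s0 accept=s15 s0-p->s1 s0-q->s2 s1-p->s3 s1-q->s2 s2-p->s4 s2-q->s5 s3-p->s3 s3-q->s6 s4-p->s7 s4-q->s5 s5-p->s8 s5-q->s9 s6-p->s6 s6-q->s10 s7-p->s7 s7-q->s10 s8-p->s11 s8-q->s9 s9-p->s12 s9-q->s0 s10-p->s10 s10-q->s13 s11-p->s11 s11-q->s13 s12-p->s14 s12-q->s0 s13-p->s13 s13-q->s15 s14-p->s14 s14-q->s15 s15-p->s15 s15-q->s6

Handle the two conditions separately and then intersect. One (4 states) tracks whether and how much of `ppq` has been seen; the other (4 states) tracks the count of `q`s modulo 4. Each combined state is a pair, one component from each; accept when both components accept.
With 16 states:
          p    q  
>  s0     s1   s2 
   s1     s3   s2 
   s2     s4   s5 
   s3     s3   s6 
   s4     s7   s5 
   s5     s8   s9 
   s6     s6  s10 
   s7     s7  s10 
   s8    s11   s9 
   s9    s12   s0 
   s10   s10  s13 
   s11   s11  s13 
   s12   s14   s0 
   s13   s13  s15 
   s14   s14  s15 
 * s15   s15   s6 
(> = start, * = accepting)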